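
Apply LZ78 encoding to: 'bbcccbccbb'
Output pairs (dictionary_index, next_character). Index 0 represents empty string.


LZ78 encoding steps:
Dictionary: {0: ''}
Step 1: w='' (idx 0), next='b' -> output (0, 'b'), add 'b' as idx 1
Step 2: w='b' (idx 1), next='c' -> output (1, 'c'), add 'bc' as idx 2
Step 3: w='' (idx 0), next='c' -> output (0, 'c'), add 'c' as idx 3
Step 4: w='c' (idx 3), next='b' -> output (3, 'b'), add 'cb' as idx 4
Step 5: w='c' (idx 3), next='c' -> output (3, 'c'), add 'cc' as idx 5
Step 6: w='b' (idx 1), next='b' -> output (1, 'b'), add 'bb' as idx 6


Encoded: [(0, 'b'), (1, 'c'), (0, 'c'), (3, 'b'), (3, 'c'), (1, 'b')]


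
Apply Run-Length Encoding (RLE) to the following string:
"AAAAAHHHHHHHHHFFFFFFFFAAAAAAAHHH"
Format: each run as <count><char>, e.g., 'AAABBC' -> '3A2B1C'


Scanning runs left to right:
  i=0: run of 'A' x 5 -> '5A'
  i=5: run of 'H' x 9 -> '9H'
  i=14: run of 'F' x 8 -> '8F'
  i=22: run of 'A' x 7 -> '7A'
  i=29: run of 'H' x 3 -> '3H'

RLE = 5A9H8F7A3H


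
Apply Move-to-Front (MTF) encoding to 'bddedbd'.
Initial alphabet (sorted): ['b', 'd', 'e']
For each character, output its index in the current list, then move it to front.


MTF encoding:
'b': index 0 in ['b', 'd', 'e'] -> ['b', 'd', 'e']
'd': index 1 in ['b', 'd', 'e'] -> ['d', 'b', 'e']
'd': index 0 in ['d', 'b', 'e'] -> ['d', 'b', 'e']
'e': index 2 in ['d', 'b', 'e'] -> ['e', 'd', 'b']
'd': index 1 in ['e', 'd', 'b'] -> ['d', 'e', 'b']
'b': index 2 in ['d', 'e', 'b'] -> ['b', 'd', 'e']
'd': index 1 in ['b', 'd', 'e'] -> ['d', 'b', 'e']


Output: [0, 1, 0, 2, 1, 2, 1]


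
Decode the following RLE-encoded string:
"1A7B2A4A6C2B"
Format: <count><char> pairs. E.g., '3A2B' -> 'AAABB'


Expanding each <count><char> pair:
  1A -> 'A'
  7B -> 'BBBBBBB'
  2A -> 'AA'
  4A -> 'AAAA'
  6C -> 'CCCCCC'
  2B -> 'BB'

Decoded = ABBBBBBBAAAAAACCCCCCBB


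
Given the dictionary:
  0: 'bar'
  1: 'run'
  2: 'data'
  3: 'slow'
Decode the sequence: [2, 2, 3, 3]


Look up each index in the dictionary:
  2 -> 'data'
  2 -> 'data'
  3 -> 'slow'
  3 -> 'slow'

Decoded: "data data slow slow"


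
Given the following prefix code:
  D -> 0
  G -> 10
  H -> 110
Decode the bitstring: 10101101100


Decoding step by step:
Bits 10 -> G
Bits 10 -> G
Bits 110 -> H
Bits 110 -> H
Bits 0 -> D


Decoded message: GGHHD


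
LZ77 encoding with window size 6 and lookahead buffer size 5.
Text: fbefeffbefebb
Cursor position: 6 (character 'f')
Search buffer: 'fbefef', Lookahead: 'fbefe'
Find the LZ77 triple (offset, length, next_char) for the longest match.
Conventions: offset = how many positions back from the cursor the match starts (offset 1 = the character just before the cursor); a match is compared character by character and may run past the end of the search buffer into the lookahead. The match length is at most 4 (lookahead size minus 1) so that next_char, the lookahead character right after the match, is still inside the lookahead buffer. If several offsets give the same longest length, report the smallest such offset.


Try each offset into the search buffer:
  offset=1 (pos 5, char 'f'): match length 1
  offset=2 (pos 4, char 'e'): match length 0
  offset=3 (pos 3, char 'f'): match length 1
  offset=4 (pos 2, char 'e'): match length 0
  offset=5 (pos 1, char 'b'): match length 0
  offset=6 (pos 0, char 'f'): match length 4
Longest match has length 4 at offset 6.
next_char = character at position 6 + 4 = 10 -> 'e'

Best match: offset=6, length=4 (matching 'fbef' starting at position 0)
LZ77 triple: (6, 4, 'e')


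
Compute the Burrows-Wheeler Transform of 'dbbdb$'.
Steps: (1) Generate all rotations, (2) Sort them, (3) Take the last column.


Rotations (sorted):
  0: $dbbdb -> last char: b
  1: b$dbbd -> last char: d
  2: bbdb$d -> last char: d
  3: bdb$db -> last char: b
  4: db$dbb -> last char: b
  5: dbbdb$ -> last char: $


BWT = bddbb$


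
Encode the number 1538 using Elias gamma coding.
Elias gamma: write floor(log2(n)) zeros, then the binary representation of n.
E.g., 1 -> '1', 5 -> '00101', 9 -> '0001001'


num_bits = floor(log2(1538)) + 1 = 11
leading_zeros = num_bits - 1 = 10
binary(1538) = 11000000010

Elias gamma(1538) = '0000000000' + '11000000010' = 000000000011000000010 (21 bits)


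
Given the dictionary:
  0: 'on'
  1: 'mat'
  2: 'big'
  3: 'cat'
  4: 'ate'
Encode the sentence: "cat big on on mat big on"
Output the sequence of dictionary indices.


Look up each word in the dictionary:
  'cat' -> 3
  'big' -> 2
  'on' -> 0
  'on' -> 0
  'mat' -> 1
  'big' -> 2
  'on' -> 0

Encoded: [3, 2, 0, 0, 1, 2, 0]


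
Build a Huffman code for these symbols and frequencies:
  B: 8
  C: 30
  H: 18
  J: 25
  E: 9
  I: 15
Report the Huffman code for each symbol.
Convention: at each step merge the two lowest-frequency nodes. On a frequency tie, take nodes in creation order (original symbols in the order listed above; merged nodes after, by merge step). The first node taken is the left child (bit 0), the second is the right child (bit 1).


Huffman tree construction:
Step 1: Merge B(8) + E(9) = 17
Step 2: Merge I(15) + (B+E)(17) = 32
Step 3: Merge H(18) + J(25) = 43
Step 4: Merge C(30) + (I+(B+E))(32) = 62
Step 5: Merge (H+J)(43) + (C+(I+(B+E)))(62) = 105
Read each symbol's code off the tree from the root (left child = 0, right child = 1).

Codes:
  B: 1110 (length 4)
  C: 10 (length 2)
  H: 00 (length 2)
  J: 01 (length 2)
  E: 1111 (length 4)
  I: 110 (length 3)
Average code length: 259/105 = 2.4667 bits/symbol


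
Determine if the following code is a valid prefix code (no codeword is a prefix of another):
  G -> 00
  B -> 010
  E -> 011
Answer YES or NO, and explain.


Checking each pair (does one codeword prefix another?):
  G='00' vs B='010': no prefix
  G='00' vs E='011': no prefix
  B='010' vs G='00': no prefix
  B='010' vs E='011': no prefix
  E='011' vs G='00': no prefix
  E='011' vs B='010': no prefix
No violation found over all pairs.

YES -- this is a valid prefix code. No codeword is a prefix of any other codeword.


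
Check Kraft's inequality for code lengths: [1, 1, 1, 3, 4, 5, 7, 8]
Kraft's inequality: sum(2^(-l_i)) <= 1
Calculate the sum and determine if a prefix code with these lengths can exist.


Sum = 2^(-1) + 2^(-1) + 2^(-1) + 2^(-3) + 2^(-4) + 2^(-5) + 2^(-7) + 2^(-8)
    = 0.5 + 0.5 + 0.5 + 0.125 + 0.0625 + 0.03125 + 0.0078125 + 0.00390625
    = 443/256 = 1.73046875
Since 1.73046875 > 1, Kraft's inequality is NOT satisfied.
A prefix code with these lengths CANNOT exist.

Kraft sum = 1.73046875. Not satisfied.


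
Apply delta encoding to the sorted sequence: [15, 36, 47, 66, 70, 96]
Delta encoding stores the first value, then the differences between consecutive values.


First value: 15
Deltas:
  36 - 15 = 21
  47 - 36 = 11
  66 - 47 = 19
  70 - 66 = 4
  96 - 70 = 26


Delta encoded: [15, 21, 11, 19, 4, 26]


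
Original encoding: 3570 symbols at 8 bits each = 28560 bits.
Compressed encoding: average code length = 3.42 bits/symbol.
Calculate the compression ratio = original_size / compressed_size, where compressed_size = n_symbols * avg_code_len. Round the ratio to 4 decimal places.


original_size = n_symbols * orig_bits = 3570 * 8 = 28560 bits
compressed_size = n_symbols * avg_code_len = 3570 * 3.42 = 12209.4 bits
ratio = original_size / compressed_size = 28560 / 12209.4 = 2.3392

Compression ratio = 2.3392


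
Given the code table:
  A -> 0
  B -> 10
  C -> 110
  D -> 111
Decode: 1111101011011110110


Decoding:
111 -> D
110 -> C
10 -> B
110 -> C
111 -> D
10 -> B
110 -> C


Result: DCBCDBC


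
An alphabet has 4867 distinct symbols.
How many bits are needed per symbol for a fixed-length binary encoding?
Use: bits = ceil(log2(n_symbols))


log2(4867) = 12.2488
Bracket: 2^12 = 4096 < 4867 <= 2^13 = 8192
So ceil(log2(4867)) = 13

bits = ceil(log2(4867)) = ceil(12.2488) = 13 bits


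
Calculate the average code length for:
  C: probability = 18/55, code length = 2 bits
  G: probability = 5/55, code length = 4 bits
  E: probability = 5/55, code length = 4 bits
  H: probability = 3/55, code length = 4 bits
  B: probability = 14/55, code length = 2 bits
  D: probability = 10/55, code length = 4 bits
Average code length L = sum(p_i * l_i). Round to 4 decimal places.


Weighted contributions p_i * l_i:
  C: (18/55) * 2 = 36/55
  G: (5/55) * 4 = 20/55
  E: (5/55) * 4 = 20/55
  H: (3/55) * 4 = 12/55
  B: (14/55) * 2 = 28/55
  D: (10/55) * 4 = 40/55
Sum = (36 + 20 + 20 + 12 + 28 + 40)/55 = 156/55

L = 156/55 = 2.8364 bits/symbol


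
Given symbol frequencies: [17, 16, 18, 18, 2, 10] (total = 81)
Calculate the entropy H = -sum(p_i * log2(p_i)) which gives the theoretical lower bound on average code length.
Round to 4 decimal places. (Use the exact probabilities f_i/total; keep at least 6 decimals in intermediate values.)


Per-symbol terms -p_i * log2(p_i) with p_i = f_i/81:
  p = 17/81 = 0.209877: log2(p) = -2.252387, -p*log2(p) = 0.472723
  p = 16/81 = 0.197531: log2(p) = -2.339850, -p*log2(p) = 0.462193
  p = 18/81 = 0.222222: log2(p) = -2.169925, -p*log2(p) = 0.482206
  p = 18/81 = 0.222222: log2(p) = -2.169925, -p*log2(p) = 0.482206
  p = 2/81 = 0.024691: log2(p) = -5.339850, -p*log2(p) = 0.131848
  p = 10/81 = 0.123457: log2(p) = -3.017922, -p*log2(p) = 0.372583
H = 0.472723 + 0.462193 + 0.482206 + 0.482206 + 0.131848 + 0.372583 = 2.403759

H = 2.4038 bits/symbol


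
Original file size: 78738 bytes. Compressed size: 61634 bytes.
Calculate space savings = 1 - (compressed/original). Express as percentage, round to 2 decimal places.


ratio = compressed/original = 61634/78738 = 0.782773
savings = 1 - ratio = 1 - 0.782773 = 0.217227
as a percentage: 0.217227 * 100 = 21.72%

Space savings = 1 - 61634/78738 = 21.72%


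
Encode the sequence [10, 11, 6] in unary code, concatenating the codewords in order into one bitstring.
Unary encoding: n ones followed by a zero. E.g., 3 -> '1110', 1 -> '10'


Encode each number as n ones followed by a terminating 0:
  10 -> 11111111110 (11 bits)
  11 -> 111111111110 (12 bits)
  6 -> 1111110 (7 bits)
Total length = 11 + 12 + 7 = 30 bits.

Unary([10, 11, 6]) = 111111111101111111111101111110 (30 bits)


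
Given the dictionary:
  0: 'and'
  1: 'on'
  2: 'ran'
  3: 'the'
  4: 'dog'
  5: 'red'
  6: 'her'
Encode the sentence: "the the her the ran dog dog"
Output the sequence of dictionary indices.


Look up each word in the dictionary:
  'the' -> 3
  'the' -> 3
  'her' -> 6
  'the' -> 3
  'ran' -> 2
  'dog' -> 4
  'dog' -> 4

Encoded: [3, 3, 6, 3, 2, 4, 4]


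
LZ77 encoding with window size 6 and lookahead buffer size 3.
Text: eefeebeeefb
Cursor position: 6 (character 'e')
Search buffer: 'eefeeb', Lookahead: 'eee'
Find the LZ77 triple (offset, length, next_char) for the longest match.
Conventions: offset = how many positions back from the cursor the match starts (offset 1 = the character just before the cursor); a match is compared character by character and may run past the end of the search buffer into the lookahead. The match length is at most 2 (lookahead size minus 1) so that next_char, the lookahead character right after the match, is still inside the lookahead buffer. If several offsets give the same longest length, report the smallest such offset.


Try each offset into the search buffer:
  offset=1 (pos 5, char 'b'): match length 0
  offset=2 (pos 4, char 'e'): match length 1
  offset=3 (pos 3, char 'e'): match length 2
  offset=4 (pos 2, char 'f'): match length 0
  offset=5 (pos 1, char 'e'): match length 1
  offset=6 (pos 0, char 'e'): match length 2
Longest match has length 2, found at offsets 3, 6; take the smallest, offset 3.
next_char = character at position 6 + 2 = 8 -> 'e'

Best match: offset=3, length=2 (matching 'ee' starting at position 3)
LZ77 triple: (3, 2, 'e')


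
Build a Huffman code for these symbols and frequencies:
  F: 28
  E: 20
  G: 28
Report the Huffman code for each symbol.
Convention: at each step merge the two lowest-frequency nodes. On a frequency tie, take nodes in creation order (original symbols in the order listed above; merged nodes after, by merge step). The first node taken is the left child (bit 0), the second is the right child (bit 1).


Huffman tree construction:
Step 1: Merge E(20) + F(28) = 48
Step 2: Merge G(28) + (E+F)(48) = 76
Read each symbol's code off the tree from the root (left child = 0, right child = 1).

Codes:
  F: 11 (length 2)
  E: 10 (length 2)
  G: 0 (length 1)
Average code length: 124/76 = 1.6316 bits/symbol


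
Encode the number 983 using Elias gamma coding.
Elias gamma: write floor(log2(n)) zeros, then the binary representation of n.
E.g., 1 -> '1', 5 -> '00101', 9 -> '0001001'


num_bits = floor(log2(983)) + 1 = 10
leading_zeros = num_bits - 1 = 9
binary(983) = 1111010111

Elias gamma(983) = '000000000' + '1111010111' = 0000000001111010111 (19 bits)


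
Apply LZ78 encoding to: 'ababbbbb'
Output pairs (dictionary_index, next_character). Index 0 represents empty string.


LZ78 encoding steps:
Dictionary: {0: ''}
Step 1: w='' (idx 0), next='a' -> output (0, 'a'), add 'a' as idx 1
Step 2: w='' (idx 0), next='b' -> output (0, 'b'), add 'b' as idx 2
Step 3: w='a' (idx 1), next='b' -> output (1, 'b'), add 'ab' as idx 3
Step 4: w='b' (idx 2), next='b' -> output (2, 'b'), add 'bb' as idx 4
Step 5: w='bb' (idx 4), end of input -> output (4, '')


Encoded: [(0, 'a'), (0, 'b'), (1, 'b'), (2, 'b'), (4, '')]


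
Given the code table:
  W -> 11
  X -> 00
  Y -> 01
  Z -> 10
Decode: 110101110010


Decoding:
11 -> W
01 -> Y
01 -> Y
11 -> W
00 -> X
10 -> Z


Result: WYYWXZ


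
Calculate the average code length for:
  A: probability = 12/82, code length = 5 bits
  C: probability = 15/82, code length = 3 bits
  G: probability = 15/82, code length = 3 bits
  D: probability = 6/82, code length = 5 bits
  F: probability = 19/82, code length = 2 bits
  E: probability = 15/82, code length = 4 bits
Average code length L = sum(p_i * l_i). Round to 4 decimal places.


Weighted contributions p_i * l_i:
  A: (12/82) * 5 = 60/82
  C: (15/82) * 3 = 45/82
  G: (15/82) * 3 = 45/82
  D: (6/82) * 5 = 30/82
  F: (19/82) * 2 = 38/82
  E: (15/82) * 4 = 60/82
Sum = (60 + 45 + 45 + 30 + 38 + 60)/82 = 278/82

L = 278/82 = 3.3902 bits/symbol


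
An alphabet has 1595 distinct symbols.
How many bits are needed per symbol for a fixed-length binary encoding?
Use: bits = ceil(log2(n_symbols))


log2(1595) = 10.6393
Bracket: 2^10 = 1024 < 1595 <= 2^11 = 2048
So ceil(log2(1595)) = 11

bits = ceil(log2(1595)) = ceil(10.6393) = 11 bits


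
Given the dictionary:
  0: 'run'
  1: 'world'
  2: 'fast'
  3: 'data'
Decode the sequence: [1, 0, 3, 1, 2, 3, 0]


Look up each index in the dictionary:
  1 -> 'world'
  0 -> 'run'
  3 -> 'data'
  1 -> 'world'
  2 -> 'fast'
  3 -> 'data'
  0 -> 'run'

Decoded: "world run data world fast data run"


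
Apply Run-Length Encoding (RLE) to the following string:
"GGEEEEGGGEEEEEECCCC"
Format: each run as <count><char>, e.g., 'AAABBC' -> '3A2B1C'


Scanning runs left to right:
  i=0: run of 'G' x 2 -> '2G'
  i=2: run of 'E' x 4 -> '4E'
  i=6: run of 'G' x 3 -> '3G'
  i=9: run of 'E' x 6 -> '6E'
  i=15: run of 'C' x 4 -> '4C'

RLE = 2G4E3G6E4C


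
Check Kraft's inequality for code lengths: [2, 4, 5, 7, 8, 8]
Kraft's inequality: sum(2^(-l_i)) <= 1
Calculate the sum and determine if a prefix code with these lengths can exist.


Sum = 2^(-2) + 2^(-4) + 2^(-5) + 2^(-7) + 2^(-8) + 2^(-8)
    = 0.25 + 0.0625 + 0.03125 + 0.0078125 + 0.00390625 + 0.00390625
    = 92/256 = 0.359375
Since 0.359375 <= 1, Kraft's inequality IS satisfied.
A prefix code with these lengths CAN exist.

Kraft sum = 0.359375. Satisfied.


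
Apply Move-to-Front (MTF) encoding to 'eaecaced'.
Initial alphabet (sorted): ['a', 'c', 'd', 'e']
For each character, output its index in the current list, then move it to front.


MTF encoding:
'e': index 3 in ['a', 'c', 'd', 'e'] -> ['e', 'a', 'c', 'd']
'a': index 1 in ['e', 'a', 'c', 'd'] -> ['a', 'e', 'c', 'd']
'e': index 1 in ['a', 'e', 'c', 'd'] -> ['e', 'a', 'c', 'd']
'c': index 2 in ['e', 'a', 'c', 'd'] -> ['c', 'e', 'a', 'd']
'a': index 2 in ['c', 'e', 'a', 'd'] -> ['a', 'c', 'e', 'd']
'c': index 1 in ['a', 'c', 'e', 'd'] -> ['c', 'a', 'e', 'd']
'e': index 2 in ['c', 'a', 'e', 'd'] -> ['e', 'c', 'a', 'd']
'd': index 3 in ['e', 'c', 'a', 'd'] -> ['d', 'e', 'c', 'a']


Output: [3, 1, 1, 2, 2, 1, 2, 3]


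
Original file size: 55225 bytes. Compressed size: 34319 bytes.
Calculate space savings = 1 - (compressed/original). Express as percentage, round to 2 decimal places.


ratio = compressed/original = 34319/55225 = 0.62144
savings = 1 - ratio = 1 - 0.62144 = 0.37856
as a percentage: 0.37856 * 100 = 37.86%

Space savings = 1 - 34319/55225 = 37.86%


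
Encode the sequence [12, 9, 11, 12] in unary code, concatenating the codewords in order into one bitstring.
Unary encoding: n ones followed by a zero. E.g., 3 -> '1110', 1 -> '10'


Encode each number as n ones followed by a terminating 0:
  12 -> 1111111111110 (13 bits)
  9 -> 1111111110 (10 bits)
  11 -> 111111111110 (12 bits)
  12 -> 1111111111110 (13 bits)
Total length = 13 + 10 + 12 + 13 = 48 bits.

Unary([12, 9, 11, 12]) = 111111111111011111111101111111111101111111111110 (48 bits)


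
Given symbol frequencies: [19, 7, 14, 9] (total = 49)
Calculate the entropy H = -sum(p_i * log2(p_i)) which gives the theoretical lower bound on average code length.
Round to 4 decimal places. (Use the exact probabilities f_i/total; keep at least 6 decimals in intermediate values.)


Per-symbol terms -p_i * log2(p_i) with p_i = f_i/49:
  p = 19/49 = 0.387755: log2(p) = -1.366782, -p*log2(p) = 0.529977
  p = 7/49 = 0.142857: log2(p) = -2.807355, -p*log2(p) = 0.401051
  p = 14/49 = 0.285714: log2(p) = -1.807355, -p*log2(p) = 0.516387
  p = 9/49 = 0.183673: log2(p) = -2.444785, -p*log2(p) = 0.449042
H = 0.529977 + 0.401051 + 0.516387 + 0.449042 = 1.896457

H = 1.8965 bits/symbol


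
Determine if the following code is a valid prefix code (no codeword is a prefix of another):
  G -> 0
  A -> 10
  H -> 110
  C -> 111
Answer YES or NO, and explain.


Checking each pair (does one codeword prefix another?):
  G='0' vs A='10': no prefix
  G='0' vs H='110': no prefix
  G='0' vs C='111': no prefix
  A='10' vs G='0': no prefix
  A='10' vs H='110': no prefix
  A='10' vs C='111': no prefix
  H='110' vs G='0': no prefix
  H='110' vs A='10': no prefix
  H='110' vs C='111': no prefix
  C='111' vs G='0': no prefix
  C='111' vs A='10': no prefix
  C='111' vs H='110': no prefix
No violation found over all pairs.

YES -- this is a valid prefix code. No codeword is a prefix of any other codeword.


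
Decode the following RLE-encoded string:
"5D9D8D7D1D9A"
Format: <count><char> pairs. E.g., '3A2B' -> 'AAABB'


Expanding each <count><char> pair:
  5D -> 'DDDDD'
  9D -> 'DDDDDDDDD'
  8D -> 'DDDDDDDD'
  7D -> 'DDDDDDD'
  1D -> 'D'
  9A -> 'AAAAAAAAA'

Decoded = DDDDDDDDDDDDDDDDDDDDDDDDDDDDDDAAAAAAAAA


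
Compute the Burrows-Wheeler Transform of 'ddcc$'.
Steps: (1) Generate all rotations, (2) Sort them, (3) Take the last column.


Rotations (sorted):
  0: $ddcc -> last char: c
  1: c$ddc -> last char: c
  2: cc$dd -> last char: d
  3: dcc$d -> last char: d
  4: ddcc$ -> last char: $


BWT = ccdd$


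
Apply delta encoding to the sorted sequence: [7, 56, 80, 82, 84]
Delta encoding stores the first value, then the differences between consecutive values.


First value: 7
Deltas:
  56 - 7 = 49
  80 - 56 = 24
  82 - 80 = 2
  84 - 82 = 2


Delta encoded: [7, 49, 24, 2, 2]


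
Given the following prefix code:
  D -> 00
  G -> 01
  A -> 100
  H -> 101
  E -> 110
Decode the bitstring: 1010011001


Decoding step by step:
Bits 101 -> H
Bits 00 -> D
Bits 110 -> E
Bits 01 -> G


Decoded message: HDEG


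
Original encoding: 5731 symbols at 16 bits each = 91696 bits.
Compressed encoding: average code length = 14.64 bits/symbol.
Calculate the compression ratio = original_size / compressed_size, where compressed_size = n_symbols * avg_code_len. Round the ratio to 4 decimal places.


original_size = n_symbols * orig_bits = 5731 * 16 = 91696 bits
compressed_size = n_symbols * avg_code_len = 5731 * 14.64 = 83901.84 bits
ratio = original_size / compressed_size = 91696 / 83901.84 = 1.0929

Compression ratio = 1.0929


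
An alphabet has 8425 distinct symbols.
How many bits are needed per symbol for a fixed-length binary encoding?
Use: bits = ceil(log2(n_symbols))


log2(8425) = 13.0405
Bracket: 2^13 = 8192 < 8425 <= 2^14 = 16384
So ceil(log2(8425)) = 14

bits = ceil(log2(8425)) = ceil(13.0405) = 14 bits


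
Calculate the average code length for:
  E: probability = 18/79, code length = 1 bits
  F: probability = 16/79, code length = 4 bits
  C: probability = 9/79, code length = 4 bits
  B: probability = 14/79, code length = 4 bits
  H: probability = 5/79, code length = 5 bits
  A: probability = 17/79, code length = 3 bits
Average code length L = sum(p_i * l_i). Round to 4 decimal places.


Weighted contributions p_i * l_i:
  E: (18/79) * 1 = 18/79
  F: (16/79) * 4 = 64/79
  C: (9/79) * 4 = 36/79
  B: (14/79) * 4 = 56/79
  H: (5/79) * 5 = 25/79
  A: (17/79) * 3 = 51/79
Sum = (18 + 64 + 36 + 56 + 25 + 51)/79 = 250/79

L = 250/79 = 3.1646 bits/symbol


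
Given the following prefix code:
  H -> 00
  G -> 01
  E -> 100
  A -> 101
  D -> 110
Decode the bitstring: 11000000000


Decoding step by step:
Bits 110 -> D
Bits 00 -> H
Bits 00 -> H
Bits 00 -> H
Bits 00 -> H


Decoded message: DHHHH


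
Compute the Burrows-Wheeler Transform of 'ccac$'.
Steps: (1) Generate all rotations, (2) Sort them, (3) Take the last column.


Rotations (sorted):
  0: $ccac -> last char: c
  1: ac$cc -> last char: c
  2: c$cca -> last char: a
  3: cac$c -> last char: c
  4: ccac$ -> last char: $


BWT = ccac$


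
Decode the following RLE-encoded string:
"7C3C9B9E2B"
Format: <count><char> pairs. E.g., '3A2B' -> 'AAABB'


Expanding each <count><char> pair:
  7C -> 'CCCCCCC'
  3C -> 'CCC'
  9B -> 'BBBBBBBBB'
  9E -> 'EEEEEEEEE'
  2B -> 'BB'

Decoded = CCCCCCCCCCBBBBBBBBBEEEEEEEEEBB


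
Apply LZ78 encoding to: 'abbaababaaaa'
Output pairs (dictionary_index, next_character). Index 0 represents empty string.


LZ78 encoding steps:
Dictionary: {0: ''}
Step 1: w='' (idx 0), next='a' -> output (0, 'a'), add 'a' as idx 1
Step 2: w='' (idx 0), next='b' -> output (0, 'b'), add 'b' as idx 2
Step 3: w='b' (idx 2), next='a' -> output (2, 'a'), add 'ba' as idx 3
Step 4: w='a' (idx 1), next='b' -> output (1, 'b'), add 'ab' as idx 4
Step 5: w='ab' (idx 4), next='a' -> output (4, 'a'), add 'aba' as idx 5
Step 6: w='a' (idx 1), next='a' -> output (1, 'a'), add 'aa' as idx 6
Step 7: w='a' (idx 1), end of input -> output (1, '')


Encoded: [(0, 'a'), (0, 'b'), (2, 'a'), (1, 'b'), (4, 'a'), (1, 'a'), (1, '')]


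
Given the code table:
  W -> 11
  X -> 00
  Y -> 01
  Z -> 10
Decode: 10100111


Decoding:
10 -> Z
10 -> Z
01 -> Y
11 -> W


Result: ZZYW


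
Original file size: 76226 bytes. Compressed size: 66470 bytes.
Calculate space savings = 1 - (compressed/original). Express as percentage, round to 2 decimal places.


ratio = compressed/original = 66470/76226 = 0.872012
savings = 1 - ratio = 1 - 0.872012 = 0.127988
as a percentage: 0.127988 * 100 = 12.8%

Space savings = 1 - 66470/76226 = 12.8%


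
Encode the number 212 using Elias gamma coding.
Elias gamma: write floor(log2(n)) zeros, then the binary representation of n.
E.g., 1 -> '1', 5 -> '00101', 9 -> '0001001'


num_bits = floor(log2(212)) + 1 = 8
leading_zeros = num_bits - 1 = 7
binary(212) = 11010100

Elias gamma(212) = '0000000' + '11010100' = 000000011010100 (15 bits)


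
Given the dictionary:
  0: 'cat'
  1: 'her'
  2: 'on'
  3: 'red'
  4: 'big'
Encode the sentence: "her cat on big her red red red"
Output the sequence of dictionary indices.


Look up each word in the dictionary:
  'her' -> 1
  'cat' -> 0
  'on' -> 2
  'big' -> 4
  'her' -> 1
  'red' -> 3
  'red' -> 3
  'red' -> 3

Encoded: [1, 0, 2, 4, 1, 3, 3, 3]


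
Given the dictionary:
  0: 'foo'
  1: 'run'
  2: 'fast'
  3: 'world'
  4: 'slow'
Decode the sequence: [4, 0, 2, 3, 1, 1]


Look up each index in the dictionary:
  4 -> 'slow'
  0 -> 'foo'
  2 -> 'fast'
  3 -> 'world'
  1 -> 'run'
  1 -> 'run'

Decoded: "slow foo fast world run run"


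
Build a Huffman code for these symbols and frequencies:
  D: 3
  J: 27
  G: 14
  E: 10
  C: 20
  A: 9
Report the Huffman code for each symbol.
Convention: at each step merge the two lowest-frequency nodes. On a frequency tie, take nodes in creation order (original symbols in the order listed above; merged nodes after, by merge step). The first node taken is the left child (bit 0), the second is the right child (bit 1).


Huffman tree construction:
Step 1: Merge D(3) + A(9) = 12
Step 2: Merge E(10) + (D+A)(12) = 22
Step 3: Merge G(14) + C(20) = 34
Step 4: Merge (E+(D+A))(22) + J(27) = 49
Step 5: Merge (G+C)(34) + ((E+(D+A))+J)(49) = 83
Read each symbol's code off the tree from the root (left child = 0, right child = 1).

Codes:
  D: 1010 (length 4)
  J: 11 (length 2)
  G: 00 (length 2)
  E: 100 (length 3)
  C: 01 (length 2)
  A: 1011 (length 4)
Average code length: 200/83 = 2.4096 bits/symbol


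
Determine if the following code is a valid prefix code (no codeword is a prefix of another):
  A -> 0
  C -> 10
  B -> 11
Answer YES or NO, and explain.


Checking each pair (does one codeword prefix another?):
  A='0' vs C='10': no prefix
  A='0' vs B='11': no prefix
  C='10' vs A='0': no prefix
  C='10' vs B='11': no prefix
  B='11' vs A='0': no prefix
  B='11' vs C='10': no prefix
No violation found over all pairs.

YES -- this is a valid prefix code. No codeword is a prefix of any other codeword.


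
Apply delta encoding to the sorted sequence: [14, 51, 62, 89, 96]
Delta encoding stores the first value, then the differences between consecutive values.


First value: 14
Deltas:
  51 - 14 = 37
  62 - 51 = 11
  89 - 62 = 27
  96 - 89 = 7


Delta encoded: [14, 37, 11, 27, 7]


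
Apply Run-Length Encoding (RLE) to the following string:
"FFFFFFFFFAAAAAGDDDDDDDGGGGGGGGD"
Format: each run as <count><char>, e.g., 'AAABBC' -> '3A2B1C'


Scanning runs left to right:
  i=0: run of 'F' x 9 -> '9F'
  i=9: run of 'A' x 5 -> '5A'
  i=14: run of 'G' x 1 -> '1G'
  i=15: run of 'D' x 7 -> '7D'
  i=22: run of 'G' x 8 -> '8G'
  i=30: run of 'D' x 1 -> '1D'

RLE = 9F5A1G7D8G1D


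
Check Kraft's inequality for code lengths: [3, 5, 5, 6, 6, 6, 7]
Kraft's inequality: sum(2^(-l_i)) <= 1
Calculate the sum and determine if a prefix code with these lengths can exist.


Sum = 2^(-3) + 2^(-5) + 2^(-5) + 2^(-6) + 2^(-6) + 2^(-6) + 2^(-7)
    = 0.125 + 0.03125 + 0.03125 + 0.015625 + 0.015625 + 0.015625 + 0.0078125
    = 31/128 = 0.2421875
Since 0.2421875 <= 1, Kraft's inequality IS satisfied.
A prefix code with these lengths CAN exist.

Kraft sum = 0.2421875. Satisfied.


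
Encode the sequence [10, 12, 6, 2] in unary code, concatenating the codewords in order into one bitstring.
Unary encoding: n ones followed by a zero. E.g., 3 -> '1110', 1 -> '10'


Encode each number as n ones followed by a terminating 0:
  10 -> 11111111110 (11 bits)
  12 -> 1111111111110 (13 bits)
  6 -> 1111110 (7 bits)
  2 -> 110 (3 bits)
Total length = 11 + 13 + 7 + 3 = 34 bits.

Unary([10, 12, 6, 2]) = 1111111111011111111111101111110110 (34 bits)


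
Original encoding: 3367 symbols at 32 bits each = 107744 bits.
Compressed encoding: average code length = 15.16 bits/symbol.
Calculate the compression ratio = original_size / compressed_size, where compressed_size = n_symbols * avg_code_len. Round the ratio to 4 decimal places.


original_size = n_symbols * orig_bits = 3367 * 32 = 107744 bits
compressed_size = n_symbols * avg_code_len = 3367 * 15.16 = 51043.72 bits
ratio = original_size / compressed_size = 107744 / 51043.72 = 2.1108

Compression ratio = 2.1108


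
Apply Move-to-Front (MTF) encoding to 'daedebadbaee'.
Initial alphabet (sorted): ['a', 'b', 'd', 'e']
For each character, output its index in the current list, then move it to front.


MTF encoding:
'd': index 2 in ['a', 'b', 'd', 'e'] -> ['d', 'a', 'b', 'e']
'a': index 1 in ['d', 'a', 'b', 'e'] -> ['a', 'd', 'b', 'e']
'e': index 3 in ['a', 'd', 'b', 'e'] -> ['e', 'a', 'd', 'b']
'd': index 2 in ['e', 'a', 'd', 'b'] -> ['d', 'e', 'a', 'b']
'e': index 1 in ['d', 'e', 'a', 'b'] -> ['e', 'd', 'a', 'b']
'b': index 3 in ['e', 'd', 'a', 'b'] -> ['b', 'e', 'd', 'a']
'a': index 3 in ['b', 'e', 'd', 'a'] -> ['a', 'b', 'e', 'd']
'd': index 3 in ['a', 'b', 'e', 'd'] -> ['d', 'a', 'b', 'e']
'b': index 2 in ['d', 'a', 'b', 'e'] -> ['b', 'd', 'a', 'e']
'a': index 2 in ['b', 'd', 'a', 'e'] -> ['a', 'b', 'd', 'e']
'e': index 3 in ['a', 'b', 'd', 'e'] -> ['e', 'a', 'b', 'd']
'e': index 0 in ['e', 'a', 'b', 'd'] -> ['e', 'a', 'b', 'd']


Output: [2, 1, 3, 2, 1, 3, 3, 3, 2, 2, 3, 0]


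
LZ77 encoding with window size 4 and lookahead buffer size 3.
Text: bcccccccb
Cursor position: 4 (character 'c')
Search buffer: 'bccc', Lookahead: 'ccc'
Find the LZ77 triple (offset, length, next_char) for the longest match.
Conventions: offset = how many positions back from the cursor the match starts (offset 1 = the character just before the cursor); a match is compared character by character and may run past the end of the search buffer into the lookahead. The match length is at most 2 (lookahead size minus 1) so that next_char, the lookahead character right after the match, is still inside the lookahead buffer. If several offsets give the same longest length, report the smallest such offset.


Try each offset into the search buffer:
  offset=1 (pos 3, char 'c'): match length 2
  offset=2 (pos 2, char 'c'): match length 2
  offset=3 (pos 1, char 'c'): match length 2
  offset=4 (pos 0, char 'b'): match length 0
Longest match has length 2, found at offsets 1, 2, 3; take the smallest, offset 1.
next_char = character at position 4 + 2 = 6 -> 'c'

Best match: offset=1, length=2 (matching 'cc' starting at position 3)
LZ77 triple: (1, 2, 'c')


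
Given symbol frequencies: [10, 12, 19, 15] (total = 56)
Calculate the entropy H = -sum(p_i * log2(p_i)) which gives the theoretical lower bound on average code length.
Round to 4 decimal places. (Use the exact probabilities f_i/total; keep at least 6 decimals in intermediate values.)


Per-symbol terms -p_i * log2(p_i) with p_i = f_i/56:
  p = 10/56 = 0.178571: log2(p) = -2.485427, -p*log2(p) = 0.443826
  p = 12/56 = 0.214286: log2(p) = -2.222392, -p*log2(p) = 0.476227
  p = 19/56 = 0.339286: log2(p) = -1.559427, -p*log2(p) = 0.529091
  p = 15/56 = 0.267857: log2(p) = -1.900464, -p*log2(p) = 0.509053
H = 0.443826 + 0.476227 + 0.529091 + 0.509053 = 1.958197

H = 1.9582 bits/symbol


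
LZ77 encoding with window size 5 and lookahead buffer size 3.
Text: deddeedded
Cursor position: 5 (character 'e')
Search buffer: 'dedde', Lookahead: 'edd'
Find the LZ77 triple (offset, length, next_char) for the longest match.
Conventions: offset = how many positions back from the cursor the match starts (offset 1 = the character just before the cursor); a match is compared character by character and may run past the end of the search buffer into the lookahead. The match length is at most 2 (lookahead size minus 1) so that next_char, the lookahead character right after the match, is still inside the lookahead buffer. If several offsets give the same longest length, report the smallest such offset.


Try each offset into the search buffer:
  offset=1 (pos 4, char 'e'): match length 1
  offset=2 (pos 3, char 'd'): match length 0
  offset=3 (pos 2, char 'd'): match length 0
  offset=4 (pos 1, char 'e'): match length 2
  offset=5 (pos 0, char 'd'): match length 0
Longest match has length 2 at offset 4.
next_char = character at position 5 + 2 = 7 -> 'd'

Best match: offset=4, length=2 (matching 'ed' starting at position 1)
LZ77 triple: (4, 2, 'd')


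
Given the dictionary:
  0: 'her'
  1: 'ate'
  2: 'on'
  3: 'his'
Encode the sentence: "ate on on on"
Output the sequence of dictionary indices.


Look up each word in the dictionary:
  'ate' -> 1
  'on' -> 2
  'on' -> 2
  'on' -> 2

Encoded: [1, 2, 2, 2]


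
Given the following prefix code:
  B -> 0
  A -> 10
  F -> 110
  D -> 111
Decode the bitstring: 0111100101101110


Decoding step by step:
Bits 0 -> B
Bits 111 -> D
Bits 10 -> A
Bits 0 -> B
Bits 10 -> A
Bits 110 -> F
Bits 111 -> D
Bits 0 -> B


Decoded message: BDABAFDB


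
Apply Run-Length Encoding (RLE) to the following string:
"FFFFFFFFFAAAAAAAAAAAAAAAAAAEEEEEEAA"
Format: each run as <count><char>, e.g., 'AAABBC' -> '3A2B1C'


Scanning runs left to right:
  i=0: run of 'F' x 9 -> '9F'
  i=9: run of 'A' x 18 -> '18A'
  i=27: run of 'E' x 6 -> '6E'
  i=33: run of 'A' x 2 -> '2A'

RLE = 9F18A6E2A


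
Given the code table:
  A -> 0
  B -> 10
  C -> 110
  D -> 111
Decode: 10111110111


Decoding:
10 -> B
111 -> D
110 -> C
111 -> D


Result: BDCD


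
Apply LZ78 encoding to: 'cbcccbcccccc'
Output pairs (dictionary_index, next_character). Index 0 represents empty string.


LZ78 encoding steps:
Dictionary: {0: ''}
Step 1: w='' (idx 0), next='c' -> output (0, 'c'), add 'c' as idx 1
Step 2: w='' (idx 0), next='b' -> output (0, 'b'), add 'b' as idx 2
Step 3: w='c' (idx 1), next='c' -> output (1, 'c'), add 'cc' as idx 3
Step 4: w='c' (idx 1), next='b' -> output (1, 'b'), add 'cb' as idx 4
Step 5: w='cc' (idx 3), next='c' -> output (3, 'c'), add 'ccc' as idx 5
Step 6: w='ccc' (idx 5), end of input -> output (5, '')


Encoded: [(0, 'c'), (0, 'b'), (1, 'c'), (1, 'b'), (3, 'c'), (5, '')]


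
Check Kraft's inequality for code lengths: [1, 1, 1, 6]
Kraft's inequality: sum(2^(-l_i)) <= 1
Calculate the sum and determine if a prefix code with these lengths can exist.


Sum = 2^(-1) + 2^(-1) + 2^(-1) + 2^(-6)
    = 0.5 + 0.5 + 0.5 + 0.015625
    = 97/64 = 1.515625
Since 1.515625 > 1, Kraft's inequality is NOT satisfied.
A prefix code with these lengths CANNOT exist.

Kraft sum = 1.515625. Not satisfied.


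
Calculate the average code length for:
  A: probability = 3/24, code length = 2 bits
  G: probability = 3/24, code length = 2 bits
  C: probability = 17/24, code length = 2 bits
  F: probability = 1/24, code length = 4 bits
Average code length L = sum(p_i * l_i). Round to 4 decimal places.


Weighted contributions p_i * l_i:
  A: (3/24) * 2 = 6/24
  G: (3/24) * 2 = 6/24
  C: (17/24) * 2 = 34/24
  F: (1/24) * 4 = 4/24
Sum = (6 + 6 + 34 + 4)/24 = 50/24

L = 50/24 = 2.0833 bits/symbol


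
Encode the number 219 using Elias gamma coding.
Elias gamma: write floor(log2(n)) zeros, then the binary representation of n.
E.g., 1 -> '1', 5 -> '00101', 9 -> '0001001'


num_bits = floor(log2(219)) + 1 = 8
leading_zeros = num_bits - 1 = 7
binary(219) = 11011011

Elias gamma(219) = '0000000' + '11011011' = 000000011011011 (15 bits)


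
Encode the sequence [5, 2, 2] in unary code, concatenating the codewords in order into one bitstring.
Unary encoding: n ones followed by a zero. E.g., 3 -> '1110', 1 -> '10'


Encode each number as n ones followed by a terminating 0:
  5 -> 111110 (6 bits)
  2 -> 110 (3 bits)
  2 -> 110 (3 bits)
Total length = 6 + 3 + 3 = 12 bits.

Unary([5, 2, 2]) = 111110110110 (12 bits)


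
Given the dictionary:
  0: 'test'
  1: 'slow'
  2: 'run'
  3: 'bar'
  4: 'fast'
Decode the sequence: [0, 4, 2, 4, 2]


Look up each index in the dictionary:
  0 -> 'test'
  4 -> 'fast'
  2 -> 'run'
  4 -> 'fast'
  2 -> 'run'

Decoded: "test fast run fast run"


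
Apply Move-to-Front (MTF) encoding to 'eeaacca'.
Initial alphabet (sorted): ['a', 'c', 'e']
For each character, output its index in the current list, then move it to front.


MTF encoding:
'e': index 2 in ['a', 'c', 'e'] -> ['e', 'a', 'c']
'e': index 0 in ['e', 'a', 'c'] -> ['e', 'a', 'c']
'a': index 1 in ['e', 'a', 'c'] -> ['a', 'e', 'c']
'a': index 0 in ['a', 'e', 'c'] -> ['a', 'e', 'c']
'c': index 2 in ['a', 'e', 'c'] -> ['c', 'a', 'e']
'c': index 0 in ['c', 'a', 'e'] -> ['c', 'a', 'e']
'a': index 1 in ['c', 'a', 'e'] -> ['a', 'c', 'e']


Output: [2, 0, 1, 0, 2, 0, 1]


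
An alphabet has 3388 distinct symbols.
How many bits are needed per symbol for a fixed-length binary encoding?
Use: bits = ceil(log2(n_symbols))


log2(3388) = 11.7262
Bracket: 2^11 = 2048 < 3388 <= 2^12 = 4096
So ceil(log2(3388)) = 12

bits = ceil(log2(3388)) = ceil(11.7262) = 12 bits


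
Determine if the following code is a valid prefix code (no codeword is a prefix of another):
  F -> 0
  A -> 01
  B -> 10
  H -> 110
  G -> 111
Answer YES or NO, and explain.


Checking each pair (does one codeword prefix another?):
  F='0' vs A='01': prefix -- VIOLATION

NO -- this is NOT a valid prefix code. F (0) is a prefix of A (01).


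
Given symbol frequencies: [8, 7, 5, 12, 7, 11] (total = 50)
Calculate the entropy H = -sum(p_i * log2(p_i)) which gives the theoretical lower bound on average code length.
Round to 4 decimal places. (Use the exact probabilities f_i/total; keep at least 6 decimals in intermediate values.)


Per-symbol terms -p_i * log2(p_i) with p_i = f_i/50:
  p = 8/50 = 0.160000: log2(p) = -2.643856, -p*log2(p) = 0.423017
  p = 7/50 = 0.140000: log2(p) = -2.836501, -p*log2(p) = 0.397110
  p = 5/50 = 0.100000: log2(p) = -3.321928, -p*log2(p) = 0.332193
  p = 12/50 = 0.240000: log2(p) = -2.058894, -p*log2(p) = 0.494134
  p = 7/50 = 0.140000: log2(p) = -2.836501, -p*log2(p) = 0.397110
  p = 11/50 = 0.220000: log2(p) = -2.184425, -p*log2(p) = 0.480573
H = 0.423017 + 0.397110 + 0.332193 + 0.494134 + 0.397110 + 0.480573 = 2.524137

H = 2.5241 bits/symbol


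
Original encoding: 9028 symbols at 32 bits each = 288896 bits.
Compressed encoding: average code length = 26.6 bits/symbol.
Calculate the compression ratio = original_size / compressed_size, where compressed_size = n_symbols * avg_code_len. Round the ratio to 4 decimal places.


original_size = n_symbols * orig_bits = 9028 * 32 = 288896 bits
compressed_size = n_symbols * avg_code_len = 9028 * 26.6 = 240144.8 bits
ratio = original_size / compressed_size = 288896 / 240144.8 = 1.203

Compression ratio = 1.203


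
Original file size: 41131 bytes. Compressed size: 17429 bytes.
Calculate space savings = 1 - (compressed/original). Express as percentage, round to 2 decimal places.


ratio = compressed/original = 17429/41131 = 0.423744
savings = 1 - ratio = 1 - 0.423744 = 0.576256
as a percentage: 0.576256 * 100 = 57.63%

Space savings = 1 - 17429/41131 = 57.63%


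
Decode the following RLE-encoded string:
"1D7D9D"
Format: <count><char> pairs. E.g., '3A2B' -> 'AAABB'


Expanding each <count><char> pair:
  1D -> 'D'
  7D -> 'DDDDDDD'
  9D -> 'DDDDDDDDD'

Decoded = DDDDDDDDDDDDDDDDD


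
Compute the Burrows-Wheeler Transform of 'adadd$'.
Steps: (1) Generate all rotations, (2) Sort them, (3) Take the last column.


Rotations (sorted):
  0: $adadd -> last char: d
  1: adadd$ -> last char: $
  2: add$ad -> last char: d
  3: d$adad -> last char: d
  4: dadd$a -> last char: a
  5: dd$ada -> last char: a


BWT = d$ddaa


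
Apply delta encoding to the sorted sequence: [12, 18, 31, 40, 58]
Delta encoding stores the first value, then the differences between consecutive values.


First value: 12
Deltas:
  18 - 12 = 6
  31 - 18 = 13
  40 - 31 = 9
  58 - 40 = 18


Delta encoded: [12, 6, 13, 9, 18]


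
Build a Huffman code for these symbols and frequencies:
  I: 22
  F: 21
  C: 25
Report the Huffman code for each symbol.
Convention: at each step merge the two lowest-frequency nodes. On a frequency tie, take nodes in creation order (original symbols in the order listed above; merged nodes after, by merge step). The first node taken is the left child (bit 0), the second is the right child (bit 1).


Huffman tree construction:
Step 1: Merge F(21) + I(22) = 43
Step 2: Merge C(25) + (F+I)(43) = 68
Read each symbol's code off the tree from the root (left child = 0, right child = 1).

Codes:
  I: 11 (length 2)
  F: 10 (length 2)
  C: 0 (length 1)
Average code length: 111/68 = 1.6324 bits/symbol


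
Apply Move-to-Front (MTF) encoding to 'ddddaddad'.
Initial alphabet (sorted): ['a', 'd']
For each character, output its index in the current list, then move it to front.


MTF encoding:
'd': index 1 in ['a', 'd'] -> ['d', 'a']
'd': index 0 in ['d', 'a'] -> ['d', 'a']
'd': index 0 in ['d', 'a'] -> ['d', 'a']
'd': index 0 in ['d', 'a'] -> ['d', 'a']
'a': index 1 in ['d', 'a'] -> ['a', 'd']
'd': index 1 in ['a', 'd'] -> ['d', 'a']
'd': index 0 in ['d', 'a'] -> ['d', 'a']
'a': index 1 in ['d', 'a'] -> ['a', 'd']
'd': index 1 in ['a', 'd'] -> ['d', 'a']


Output: [1, 0, 0, 0, 1, 1, 0, 1, 1]
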